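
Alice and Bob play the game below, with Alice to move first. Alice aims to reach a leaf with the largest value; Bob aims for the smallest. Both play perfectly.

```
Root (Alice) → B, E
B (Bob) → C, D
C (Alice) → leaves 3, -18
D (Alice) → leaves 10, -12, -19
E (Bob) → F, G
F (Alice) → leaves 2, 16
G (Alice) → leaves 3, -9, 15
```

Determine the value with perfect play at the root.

C (Alice): max(3, -18) = 3
D (Alice): max(10, -12, -19) = 10
B (Bob): min(3, 10) = 3
F (Alice): max(2, 16) = 16
G (Alice): max(3, -9, 15) = 15
E (Bob): min(16, 15) = 15
Root (Alice): max(3, 15) = 15

15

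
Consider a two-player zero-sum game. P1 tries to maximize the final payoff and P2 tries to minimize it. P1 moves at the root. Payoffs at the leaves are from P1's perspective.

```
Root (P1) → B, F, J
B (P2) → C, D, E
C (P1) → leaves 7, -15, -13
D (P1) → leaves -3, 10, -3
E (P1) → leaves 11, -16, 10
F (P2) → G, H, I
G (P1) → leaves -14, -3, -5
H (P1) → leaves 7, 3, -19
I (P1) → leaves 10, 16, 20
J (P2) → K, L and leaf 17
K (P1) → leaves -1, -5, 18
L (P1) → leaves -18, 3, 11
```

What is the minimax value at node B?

C: max(7, -15, -13) = 7
D: max(-3, 10, -3) = 10
E: max(11, -16, 10) = 11
B: min(7, 10, 11) = 7

7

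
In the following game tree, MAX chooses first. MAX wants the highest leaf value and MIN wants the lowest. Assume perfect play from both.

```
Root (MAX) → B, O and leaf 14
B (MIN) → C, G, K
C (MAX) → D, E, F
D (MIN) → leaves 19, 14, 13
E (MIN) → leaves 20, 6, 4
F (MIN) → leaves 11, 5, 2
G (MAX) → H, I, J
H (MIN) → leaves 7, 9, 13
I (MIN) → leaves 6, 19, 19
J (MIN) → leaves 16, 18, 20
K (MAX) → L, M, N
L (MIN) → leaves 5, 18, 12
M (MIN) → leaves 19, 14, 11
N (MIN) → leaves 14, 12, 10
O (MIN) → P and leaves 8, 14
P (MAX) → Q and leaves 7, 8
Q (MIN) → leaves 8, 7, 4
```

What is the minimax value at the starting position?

D (MIN): min(19, 14, 13) = 13
E (MIN): min(20, 6, 4) = 4
F (MIN): min(11, 5, 2) = 2
C (MAX): max(13, 4, 2) = 13
H (MIN): min(7, 9, 13) = 7
I (MIN): min(6, 19, 19) = 6
J (MIN): min(16, 18, 20) = 16
G (MAX): max(7, 6, 16) = 16
L (MIN): min(5, 18, 12) = 5
M (MIN): min(19, 14, 11) = 11
N (MIN): min(14, 12, 10) = 10
K (MAX): max(5, 11, 10) = 11
B (MIN): min(13, 16, 11) = 11
Q (MIN): min(8, 7, 4) = 4
P (MAX): max(4, 7, 8) = 8
O (MIN): min(8, 8, 14) = 8
Root (MAX): max(11, 8, 14) = 14

14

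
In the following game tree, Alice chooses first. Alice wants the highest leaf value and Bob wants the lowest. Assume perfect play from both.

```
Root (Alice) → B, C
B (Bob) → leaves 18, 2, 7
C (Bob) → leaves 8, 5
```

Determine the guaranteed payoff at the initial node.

B (Bob): min(18, 2, 7) = 2
C (Bob): min(8, 5) = 5
Root (Alice): max(2, 5) = 5

5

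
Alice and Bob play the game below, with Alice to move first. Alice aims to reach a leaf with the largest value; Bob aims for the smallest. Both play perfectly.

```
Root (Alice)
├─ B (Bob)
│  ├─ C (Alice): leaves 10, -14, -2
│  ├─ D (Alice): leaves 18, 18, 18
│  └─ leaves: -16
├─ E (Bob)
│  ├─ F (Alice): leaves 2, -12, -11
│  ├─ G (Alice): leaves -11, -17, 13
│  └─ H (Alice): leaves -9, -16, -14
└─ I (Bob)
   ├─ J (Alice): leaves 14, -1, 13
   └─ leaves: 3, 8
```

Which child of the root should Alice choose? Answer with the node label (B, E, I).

I

C (Alice): max(10, -14, -2) = 10
D (Alice): max(18, 18, 18) = 18
B (Bob): min(10, 18, -16) = -16
F (Alice): max(2, -12, -11) = 2
G (Alice): max(-11, -17, 13) = 13
H (Alice): max(-9, -16, -14) = -9
E (Bob): min(2, 13, -9) = -9
J (Alice): max(14, -1, 13) = 14
I (Bob): min(14, 3, 8) = 3
Root (Alice): max(-16, -9, 3) = 3
Alice picks the child with the highest value: I (value 3).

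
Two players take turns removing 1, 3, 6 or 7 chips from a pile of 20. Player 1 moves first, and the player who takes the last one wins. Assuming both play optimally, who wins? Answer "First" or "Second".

Mark each pile size as W (mover wins) or L (mover loses):
i:   0  1  2  3  4  5  6  7  8  9 10 11 12 13 14 15 16 17 18 19 20
     L  W  L  W  L  W  W  W  W  W  W  W  L  W  L  W  L  W  W  W  W
Position 20 is W, so the first player wins.

First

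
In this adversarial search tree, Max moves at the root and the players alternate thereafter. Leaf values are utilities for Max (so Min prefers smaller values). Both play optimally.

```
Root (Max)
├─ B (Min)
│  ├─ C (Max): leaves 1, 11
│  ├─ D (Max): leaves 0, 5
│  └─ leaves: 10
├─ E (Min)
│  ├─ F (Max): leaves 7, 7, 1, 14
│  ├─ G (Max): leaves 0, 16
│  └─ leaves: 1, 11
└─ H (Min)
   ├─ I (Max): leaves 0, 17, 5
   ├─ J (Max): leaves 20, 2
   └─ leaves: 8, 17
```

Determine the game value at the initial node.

8

C (Max): max(1, 11) = 11
D (Max): max(0, 5) = 5
B (Min): min(11, 5, 10) = 5
F (Max): max(7, 7, 1, 14) = 14
G (Max): max(0, 16) = 16
E (Min): min(14, 16, 1, 11) = 1
I (Max): max(0, 17, 5) = 17
J (Max): max(20, 2) = 20
H (Min): min(17, 20, 8, 17) = 8
Root (Max): max(5, 1, 8) = 8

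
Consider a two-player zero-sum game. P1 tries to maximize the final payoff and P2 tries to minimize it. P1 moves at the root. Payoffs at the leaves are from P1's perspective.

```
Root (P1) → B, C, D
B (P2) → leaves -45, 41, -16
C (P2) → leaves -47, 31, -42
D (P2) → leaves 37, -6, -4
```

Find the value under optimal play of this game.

-6

B (P2): min(-45, 41, -16) = -45
C (P2): min(-47, 31, -42) = -47
D (P2): min(37, -6, -4) = -6
Root (P1): max(-45, -47, -6) = -6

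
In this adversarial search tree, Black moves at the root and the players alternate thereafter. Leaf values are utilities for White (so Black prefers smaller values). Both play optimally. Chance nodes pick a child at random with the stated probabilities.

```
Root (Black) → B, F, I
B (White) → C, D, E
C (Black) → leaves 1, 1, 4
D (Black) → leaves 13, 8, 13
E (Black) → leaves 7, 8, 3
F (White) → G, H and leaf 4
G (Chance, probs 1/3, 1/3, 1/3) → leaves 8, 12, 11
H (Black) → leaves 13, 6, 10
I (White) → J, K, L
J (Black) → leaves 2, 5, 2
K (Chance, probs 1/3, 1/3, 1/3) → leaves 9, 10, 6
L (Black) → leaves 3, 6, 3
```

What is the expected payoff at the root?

C (Black): min(1, 1, 4) = 1
D (Black): min(13, 8, 13) = 8
E (Black): min(7, 8, 3) = 3
B (White): max(1, 8, 3) = 8
G (Chance): 1/3·8 + 1/3·12 + 1/3·11 = 10.33
H (Black): min(13, 6, 10) = 6
F (White): max(10.33, 6, 4) = 10.33
J (Black): min(2, 5, 2) = 2
K (Chance): 1/3·9 + 1/3·10 + 1/3·6 = 8.33
L (Black): min(3, 6, 3) = 3
I (White): max(2, 8.33, 3) = 8.33
Root (Black): min(8, 10.33, 8.33) = 8

8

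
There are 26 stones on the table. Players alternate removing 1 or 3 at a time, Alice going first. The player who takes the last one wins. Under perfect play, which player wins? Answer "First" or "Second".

Compute winning (W) and losing (L) positions by backward induction:
i:   0  1  2  3  4  5  6  7  8  9 10 11 12 13 14 15 16 17 18 19 20 21 22 23 24 25 26
     L  W  L  W  L  W  L  W  L  W  L  W  L  W  L  W  L  W  L  W  L  W  L  W  L  W  L
Position 26 is L, so the second player wins.

Second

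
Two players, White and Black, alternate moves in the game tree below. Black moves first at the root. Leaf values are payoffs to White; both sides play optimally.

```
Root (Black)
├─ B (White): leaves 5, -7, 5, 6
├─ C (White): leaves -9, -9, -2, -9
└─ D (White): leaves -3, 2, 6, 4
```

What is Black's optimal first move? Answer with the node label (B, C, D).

C

B (White): max(5, -7, 5, 6) = 6
C (White): max(-9, -9, -2, -9) = -2
D (White): max(-3, 2, 6, 4) = 6
Root (Black): min(6, -2, 6) = -2
Black picks the child with the lowest value: C (value -2).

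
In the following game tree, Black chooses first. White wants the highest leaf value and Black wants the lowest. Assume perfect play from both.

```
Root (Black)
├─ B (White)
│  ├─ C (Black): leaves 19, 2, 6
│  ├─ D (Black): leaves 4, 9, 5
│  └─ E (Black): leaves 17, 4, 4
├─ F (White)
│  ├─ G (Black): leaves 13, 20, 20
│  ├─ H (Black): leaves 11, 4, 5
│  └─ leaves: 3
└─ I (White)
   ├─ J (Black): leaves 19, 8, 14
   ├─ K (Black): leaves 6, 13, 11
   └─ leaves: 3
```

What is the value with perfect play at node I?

8

J: min(19, 8, 14) = 8
K: min(6, 13, 11) = 6
I: max(8, 6, 3) = 8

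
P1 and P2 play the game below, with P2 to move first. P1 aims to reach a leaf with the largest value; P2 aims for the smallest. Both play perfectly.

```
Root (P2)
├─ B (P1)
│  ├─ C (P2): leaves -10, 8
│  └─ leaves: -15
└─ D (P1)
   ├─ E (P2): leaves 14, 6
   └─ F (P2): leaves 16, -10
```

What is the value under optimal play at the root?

-10

C (P2): min(-10, 8) = -10
B (P1): max(-10, -15) = -10
E (P2): min(14, 6) = 6
F (P2): min(16, -10) = -10
D (P1): max(6, -10) = 6
Root (P2): min(-10, 6) = -10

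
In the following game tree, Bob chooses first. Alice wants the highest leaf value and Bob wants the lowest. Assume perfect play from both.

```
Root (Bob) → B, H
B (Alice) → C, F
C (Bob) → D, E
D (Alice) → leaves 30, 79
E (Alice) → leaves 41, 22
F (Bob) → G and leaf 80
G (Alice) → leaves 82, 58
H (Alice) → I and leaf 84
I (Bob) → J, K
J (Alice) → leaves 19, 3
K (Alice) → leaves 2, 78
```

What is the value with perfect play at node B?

D: max(30, 79) = 79
E: max(41, 22) = 41
C: min(79, 41) = 41
G: max(82, 58) = 82
F: min(82, 80) = 80
B: max(41, 80) = 80

80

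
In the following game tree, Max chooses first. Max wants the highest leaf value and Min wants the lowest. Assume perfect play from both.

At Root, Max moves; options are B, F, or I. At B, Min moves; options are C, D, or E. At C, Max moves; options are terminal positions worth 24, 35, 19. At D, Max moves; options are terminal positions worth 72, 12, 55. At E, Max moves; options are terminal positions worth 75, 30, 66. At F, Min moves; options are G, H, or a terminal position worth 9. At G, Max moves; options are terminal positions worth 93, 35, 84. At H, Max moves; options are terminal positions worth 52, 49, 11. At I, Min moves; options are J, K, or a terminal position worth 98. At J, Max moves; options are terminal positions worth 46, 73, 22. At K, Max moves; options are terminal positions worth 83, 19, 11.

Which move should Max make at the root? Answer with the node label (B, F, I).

C (Max): max(24, 35, 19) = 35
D (Max): max(72, 12, 55) = 72
E (Max): max(75, 30, 66) = 75
B (Min): min(35, 72, 75) = 35
G (Max): max(93, 35, 84) = 93
H (Max): max(52, 49, 11) = 52
F (Min): min(93, 52, 9) = 9
J (Max): max(46, 73, 22) = 73
K (Max): max(83, 19, 11) = 83
I (Min): min(73, 83, 98) = 73
Root (Max): max(35, 9, 73) = 73
Max picks the child with the highest value: I (value 73).

I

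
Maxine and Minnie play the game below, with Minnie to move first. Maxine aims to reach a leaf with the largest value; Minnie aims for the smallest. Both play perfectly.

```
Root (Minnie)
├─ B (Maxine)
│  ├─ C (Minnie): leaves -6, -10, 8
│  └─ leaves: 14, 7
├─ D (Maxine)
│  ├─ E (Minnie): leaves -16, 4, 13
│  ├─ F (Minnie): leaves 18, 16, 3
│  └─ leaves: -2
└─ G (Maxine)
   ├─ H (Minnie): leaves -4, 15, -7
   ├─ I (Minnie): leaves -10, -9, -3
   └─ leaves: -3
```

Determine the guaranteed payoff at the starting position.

-3

C (Minnie): min(-6, -10, 8) = -10
B (Maxine): max(-10, 14, 7) = 14
E (Minnie): min(-16, 4, 13) = -16
F (Minnie): min(18, 16, 3) = 3
D (Maxine): max(-16, 3, -2) = 3
H (Minnie): min(-4, 15, -7) = -7
I (Minnie): min(-10, -9, -3) = -10
G (Maxine): max(-7, -10, -3) = -3
Root (Minnie): min(14, 3, -3) = -3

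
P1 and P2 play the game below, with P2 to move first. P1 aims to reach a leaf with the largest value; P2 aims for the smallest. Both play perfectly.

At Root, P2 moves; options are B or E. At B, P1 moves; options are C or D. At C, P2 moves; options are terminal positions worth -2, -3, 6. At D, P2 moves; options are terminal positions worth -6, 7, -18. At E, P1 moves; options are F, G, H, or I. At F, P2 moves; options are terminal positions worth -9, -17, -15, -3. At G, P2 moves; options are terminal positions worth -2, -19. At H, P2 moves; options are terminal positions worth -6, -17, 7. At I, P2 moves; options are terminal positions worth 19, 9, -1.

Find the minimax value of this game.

-3

C (P2): min(-2, -3, 6) = -3
D (P2): min(-6, 7, -18) = -18
B (P1): max(-3, -18) = -3
F (P2): min(-9, -17, -15, -3) = -17
G (P2): min(-2, -19) = -19
H (P2): min(-6, -17, 7) = -17
I (P2): min(19, 9, -1) = -1
E (P1): max(-17, -19, -17, -1) = -1
Root (P2): min(-3, -1) = -3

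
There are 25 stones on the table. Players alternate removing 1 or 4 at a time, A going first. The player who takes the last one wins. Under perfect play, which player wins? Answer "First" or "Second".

W/L table (W = player to move can force a win):
i:   0  1  2  3  4  5  6  7  8  9 10 11 12 13 14 15 16 17 18 19 20 21 22 23 24 25
     L  W  L  W  W  L  W  L  W  W  L  W  L  W  W  L  W  L  W  W  L  W  L  W  W  L
Position 25 is L, so the second player wins.

Second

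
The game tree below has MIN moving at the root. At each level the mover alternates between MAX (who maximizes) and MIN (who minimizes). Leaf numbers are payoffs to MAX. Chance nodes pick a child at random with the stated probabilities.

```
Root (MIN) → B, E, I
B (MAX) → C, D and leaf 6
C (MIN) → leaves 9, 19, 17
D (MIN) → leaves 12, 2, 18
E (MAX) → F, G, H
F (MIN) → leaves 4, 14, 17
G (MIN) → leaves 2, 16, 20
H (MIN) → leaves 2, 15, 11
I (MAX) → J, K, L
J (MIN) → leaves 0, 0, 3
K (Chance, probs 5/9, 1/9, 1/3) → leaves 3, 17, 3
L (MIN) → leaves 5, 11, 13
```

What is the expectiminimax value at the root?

4

C (MIN): min(9, 19, 17) = 9
D (MIN): min(12, 2, 18) = 2
B (MAX): max(9, 2, 6) = 9
F (MIN): min(4, 14, 17) = 4
G (MIN): min(2, 16, 20) = 2
H (MIN): min(2, 15, 11) = 2
E (MAX): max(4, 2, 2) = 4
J (MIN): min(0, 0, 3) = 0
K (Chance): 5/9·3 + 1/9·17 + 1/3·3 = 4.56
L (MIN): min(5, 11, 13) = 5
I (MAX): max(0, 4.56, 5) = 5
Root (MIN): min(9, 4, 5) = 4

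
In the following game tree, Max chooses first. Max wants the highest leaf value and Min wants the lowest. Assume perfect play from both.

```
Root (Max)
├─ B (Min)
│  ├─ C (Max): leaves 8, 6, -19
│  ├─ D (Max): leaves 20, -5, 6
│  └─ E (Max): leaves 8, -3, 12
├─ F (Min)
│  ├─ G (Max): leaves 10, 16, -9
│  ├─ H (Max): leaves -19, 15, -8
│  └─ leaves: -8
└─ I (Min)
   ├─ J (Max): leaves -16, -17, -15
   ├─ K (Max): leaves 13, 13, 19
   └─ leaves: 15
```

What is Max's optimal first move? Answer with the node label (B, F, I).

B

C (Max): max(8, 6, -19) = 8
D (Max): max(20, -5, 6) = 20
E (Max): max(8, -3, 12) = 12
B (Min): min(8, 20, 12) = 8
G (Max): max(10, 16, -9) = 16
H (Max): max(-19, 15, -8) = 15
F (Min): min(16, 15, -8) = -8
J (Max): max(-16, -17, -15) = -15
K (Max): max(13, 13, 19) = 19
I (Min): min(-15, 19, 15) = -15
Root (Max): max(8, -8, -15) = 8
Max picks the child with the highest value: B (value 8).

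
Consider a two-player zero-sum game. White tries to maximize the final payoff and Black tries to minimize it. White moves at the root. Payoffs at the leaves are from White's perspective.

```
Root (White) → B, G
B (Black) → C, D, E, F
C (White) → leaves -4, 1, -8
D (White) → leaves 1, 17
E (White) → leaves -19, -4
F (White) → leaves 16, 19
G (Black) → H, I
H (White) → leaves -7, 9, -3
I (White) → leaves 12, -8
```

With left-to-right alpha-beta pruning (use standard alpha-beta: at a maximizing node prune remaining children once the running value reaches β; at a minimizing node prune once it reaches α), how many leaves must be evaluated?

C [α=-∞,β=+∞]: v=1
D [α=-∞,β=1]: v=1 after child 1 ≥ β → β-cutoff, skip 1
E [α=-∞,β=1]: v=-4
F [α=-∞,β=-4]: v=16 after child 1 ≥ β → β-cutoff, skip 1
B [α=-∞,β=+∞]: v=-4
H [α=-4,β=+∞]: v=9
I [α=-4,β=9]: v=12 after child 1 ≥ β → β-cutoff, skip 1
G [α=-4,β=+∞]: v=9
Root [α=-∞,β=+∞]: v=9
Leaves evaluated: 11 of 14.

11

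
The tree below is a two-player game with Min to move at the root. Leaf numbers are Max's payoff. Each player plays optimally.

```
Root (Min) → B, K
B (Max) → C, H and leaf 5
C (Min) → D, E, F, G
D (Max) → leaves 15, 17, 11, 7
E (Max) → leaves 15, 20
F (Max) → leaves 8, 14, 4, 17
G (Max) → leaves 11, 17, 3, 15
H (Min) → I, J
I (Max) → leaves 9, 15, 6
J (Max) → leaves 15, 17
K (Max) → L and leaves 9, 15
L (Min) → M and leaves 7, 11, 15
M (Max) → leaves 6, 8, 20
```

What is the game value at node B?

17

D: max(15, 17, 11, 7) = 17
E: max(15, 20) = 20
F: max(8, 14, 4, 17) = 17
G: max(11, 17, 3, 15) = 17
C: min(17, 20, 17, 17) = 17
I: max(9, 15, 6) = 15
J: max(15, 17) = 17
H: min(15, 17) = 15
B: max(17, 15, 5) = 17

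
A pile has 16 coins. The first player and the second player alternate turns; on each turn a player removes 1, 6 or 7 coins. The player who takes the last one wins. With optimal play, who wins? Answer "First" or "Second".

W/L table (W = player to move can force a win):
i:   0  1  2  3  4  5  6  7  8  9 10 11 12 13 14 15 16
     L  W  L  W  L  W  W  W  W  W  W  W  L  W  L  W  L
Position 16 is L, so the second player wins.

Second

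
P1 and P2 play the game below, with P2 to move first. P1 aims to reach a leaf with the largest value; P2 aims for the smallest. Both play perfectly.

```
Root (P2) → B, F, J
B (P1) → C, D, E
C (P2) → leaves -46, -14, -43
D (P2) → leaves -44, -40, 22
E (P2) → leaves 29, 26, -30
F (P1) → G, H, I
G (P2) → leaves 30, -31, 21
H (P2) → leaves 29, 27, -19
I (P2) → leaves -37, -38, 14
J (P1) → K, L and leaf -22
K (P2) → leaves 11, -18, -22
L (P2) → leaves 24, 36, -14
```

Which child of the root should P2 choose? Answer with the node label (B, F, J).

C (P2): min(-46, -14, -43) = -46
D (P2): min(-44, -40, 22) = -44
E (P2): min(29, 26, -30) = -30
B (P1): max(-46, -44, -30) = -30
G (P2): min(30, -31, 21) = -31
H (P2): min(29, 27, -19) = -19
I (P2): min(-37, -38, 14) = -38
F (P1): max(-31, -19, -38) = -19
K (P2): min(11, -18, -22) = -22
L (P2): min(24, 36, -14) = -14
J (P1): max(-22, -14, -22) = -14
Root (P2): min(-30, -19, -14) = -30
P2 picks the child with the lowest value: B (value -30).

B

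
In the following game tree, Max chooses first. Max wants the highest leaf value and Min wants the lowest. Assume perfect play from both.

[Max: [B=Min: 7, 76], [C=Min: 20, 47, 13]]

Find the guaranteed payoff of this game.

13

B (Min): min(7, 76) = 7
C (Min): min(20, 47, 13) = 13
Root (Max): max(7, 13) = 13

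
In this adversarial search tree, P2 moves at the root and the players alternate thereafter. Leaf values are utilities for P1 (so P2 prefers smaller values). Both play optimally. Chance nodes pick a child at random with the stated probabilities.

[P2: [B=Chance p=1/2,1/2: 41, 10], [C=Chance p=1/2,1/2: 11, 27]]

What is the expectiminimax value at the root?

B (Chance): 1/2·41 + 1/2·10 = 25.5
C (Chance): 1/2·11 + 1/2·27 = 19
Root (P2): min(25.5, 19) = 19

19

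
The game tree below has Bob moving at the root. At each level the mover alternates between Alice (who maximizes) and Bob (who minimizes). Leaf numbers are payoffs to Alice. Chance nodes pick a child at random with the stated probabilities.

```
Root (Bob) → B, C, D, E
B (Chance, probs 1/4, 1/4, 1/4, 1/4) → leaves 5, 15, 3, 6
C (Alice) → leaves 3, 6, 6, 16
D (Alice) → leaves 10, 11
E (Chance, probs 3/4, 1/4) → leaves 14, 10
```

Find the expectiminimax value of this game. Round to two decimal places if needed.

7.25

B (Chance): 1/4·5 + 1/4·15 + 1/4·3 + 1/4·6 = 7.25
C (Alice): max(3, 6, 6, 16) = 16
D (Alice): max(10, 11) = 11
E (Chance): 3/4·14 + 1/4·10 = 13
Root (Bob): min(7.25, 16, 11, 13) = 7.25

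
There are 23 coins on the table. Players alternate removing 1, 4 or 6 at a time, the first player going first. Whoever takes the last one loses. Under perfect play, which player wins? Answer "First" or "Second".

Second

Compute winning (W) and losing (L) positions by backward induction:
i:   0  1  2  3  4  5  6  7  8  9 10 11 12 13 14 15 16 17 18 19 20 21 22 23
     W  L  W  L  W  W  L  W  L  W  W  L  W  L  W  W  L  W  L  W  W  L  W  L
Position 23 is L, so the second player wins.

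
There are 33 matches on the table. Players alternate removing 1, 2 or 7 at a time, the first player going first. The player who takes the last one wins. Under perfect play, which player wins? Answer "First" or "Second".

i:   0  1  2  3  4  5  6  7  8  9 10 11 12 13 14 15 16 17 18 19 20 21 22 23 24 25 26 27 28 29 30 31 32 33
     L  W  W  L  W  W  L  W  W  L  W  W  L  W  W  L  W  W  L  W  W  L  W  W  L  W  W  L  W  W  L  W  W  L
Position 33 is L, so the second player wins.

Second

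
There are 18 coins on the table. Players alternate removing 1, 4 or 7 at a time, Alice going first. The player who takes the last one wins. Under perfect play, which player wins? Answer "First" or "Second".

Second

Positions where the player to move wins (W) vs loses (L):
i:   0  1  2  3  4  5  6  7  8  9 10 11 12 13 14 15 16 17 18
     L  W  L  W  W  L  W  W  L  W  L  W  W  L  W  W  L  W  L
Position 18 is L, so the second player wins.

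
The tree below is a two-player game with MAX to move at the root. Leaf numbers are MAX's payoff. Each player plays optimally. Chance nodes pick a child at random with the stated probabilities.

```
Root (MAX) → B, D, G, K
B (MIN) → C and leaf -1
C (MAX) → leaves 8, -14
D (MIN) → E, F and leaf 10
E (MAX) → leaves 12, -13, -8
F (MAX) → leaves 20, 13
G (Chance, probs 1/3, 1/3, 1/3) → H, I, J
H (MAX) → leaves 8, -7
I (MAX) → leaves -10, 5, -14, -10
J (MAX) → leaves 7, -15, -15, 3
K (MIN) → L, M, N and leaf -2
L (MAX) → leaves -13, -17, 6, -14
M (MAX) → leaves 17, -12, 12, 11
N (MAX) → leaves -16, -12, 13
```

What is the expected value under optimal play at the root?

C (MAX): max(8, -14) = 8
B (MIN): min(8, -1) = -1
E (MAX): max(12, -13, -8) = 12
F (MAX): max(20, 13) = 20
D (MIN): min(12, 20, 10) = 10
H (MAX): max(8, -7) = 8
I (MAX): max(-10, 5, -14, -10) = 5
J (MAX): max(7, -15, -15, 3) = 7
G (Chance): 1/3·8 + 1/3·5 + 1/3·7 = 6.67
L (MAX): max(-13, -17, 6, -14) = 6
M (MAX): max(17, -12, 12, 11) = 17
N (MAX): max(-16, -12, 13) = 13
K (MIN): min(6, 17, 13, -2) = -2
Root (MAX): max(-1, 10, 6.67, -2) = 10

10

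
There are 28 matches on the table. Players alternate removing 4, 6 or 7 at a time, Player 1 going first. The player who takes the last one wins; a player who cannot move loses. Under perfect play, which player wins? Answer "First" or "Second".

Mark each pile size as W (mover wins) or L (mover loses):
i:   0  1  2  3  4  5  6  7  8  9 10 11 12 13 14 15 16 17 18 19 20 21 22 23 24 25 26 27 28
     L  L  L  L  W  W  W  W  W  W  W  L  L  L  L  W  W  W  W  W  W  W  L  L  L  L  W  W  W
Position 28 is W, so the first player wins.

First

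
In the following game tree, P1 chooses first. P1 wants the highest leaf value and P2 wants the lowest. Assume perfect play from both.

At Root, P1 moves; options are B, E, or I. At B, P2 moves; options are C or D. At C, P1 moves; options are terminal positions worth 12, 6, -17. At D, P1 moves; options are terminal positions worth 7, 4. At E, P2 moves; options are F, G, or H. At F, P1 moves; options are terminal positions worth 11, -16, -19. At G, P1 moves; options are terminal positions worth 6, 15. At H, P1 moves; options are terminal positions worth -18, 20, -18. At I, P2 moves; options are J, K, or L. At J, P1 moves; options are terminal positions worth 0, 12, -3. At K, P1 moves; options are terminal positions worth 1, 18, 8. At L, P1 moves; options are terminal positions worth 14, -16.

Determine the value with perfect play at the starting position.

C (P1): max(12, 6, -17) = 12
D (P1): max(7, 4) = 7
B (P2): min(12, 7) = 7
F (P1): max(11, -16, -19) = 11
G (P1): max(6, 15) = 15
H (P1): max(-18, 20, -18) = 20
E (P2): min(11, 15, 20) = 11
J (P1): max(0, 12, -3) = 12
K (P1): max(1, 18, 8) = 18
L (P1): max(14, -16) = 14
I (P2): min(12, 18, 14) = 12
Root (P1): max(7, 11, 12) = 12

12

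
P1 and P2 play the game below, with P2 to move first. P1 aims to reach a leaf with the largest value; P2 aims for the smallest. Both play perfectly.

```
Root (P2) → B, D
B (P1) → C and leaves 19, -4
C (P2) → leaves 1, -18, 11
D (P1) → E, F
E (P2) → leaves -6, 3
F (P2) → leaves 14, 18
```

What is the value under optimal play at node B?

19

C: min(1, -18, 11) = -18
B: max(-18, 19, -4) = 19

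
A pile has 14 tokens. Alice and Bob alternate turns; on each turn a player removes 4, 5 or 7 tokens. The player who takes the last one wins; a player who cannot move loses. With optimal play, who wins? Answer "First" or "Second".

i:   0  1  2  3  4  5  6  7  8  9 10 11 12 13 14
     L  L  L  L  W  W  W  W  W  W  W  L  L  L  L
Position 14 is L, so the second player wins.

Second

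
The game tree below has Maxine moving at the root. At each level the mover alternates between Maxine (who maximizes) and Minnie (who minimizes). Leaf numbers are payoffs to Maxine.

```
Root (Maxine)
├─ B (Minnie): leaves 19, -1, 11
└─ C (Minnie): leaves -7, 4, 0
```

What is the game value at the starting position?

B (Minnie): min(19, -1, 11) = -1
C (Minnie): min(-7, 4, 0) = -7
Root (Maxine): max(-1, -7) = -1

-1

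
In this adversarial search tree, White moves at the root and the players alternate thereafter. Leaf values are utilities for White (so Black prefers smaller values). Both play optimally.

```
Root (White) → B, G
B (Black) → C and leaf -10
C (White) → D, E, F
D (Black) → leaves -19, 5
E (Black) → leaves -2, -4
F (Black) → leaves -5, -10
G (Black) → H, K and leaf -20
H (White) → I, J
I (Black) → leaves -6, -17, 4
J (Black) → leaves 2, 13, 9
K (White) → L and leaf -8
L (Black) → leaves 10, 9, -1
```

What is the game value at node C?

-4

D: min(-19, 5) = -19
E: min(-2, -4) = -4
F: min(-5, -10) = -10
C: max(-19, -4, -10) = -4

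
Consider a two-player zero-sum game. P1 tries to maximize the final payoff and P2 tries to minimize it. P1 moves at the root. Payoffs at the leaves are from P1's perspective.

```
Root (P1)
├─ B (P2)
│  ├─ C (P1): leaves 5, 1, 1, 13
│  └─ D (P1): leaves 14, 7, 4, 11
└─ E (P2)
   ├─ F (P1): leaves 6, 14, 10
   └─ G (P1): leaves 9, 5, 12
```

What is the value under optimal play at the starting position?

C (P1): max(5, 1, 1, 13) = 13
D (P1): max(14, 7, 4, 11) = 14
B (P2): min(13, 14) = 13
F (P1): max(6, 14, 10) = 14
G (P1): max(9, 5, 12) = 12
E (P2): min(14, 12) = 12
Root (P1): max(13, 12) = 13

13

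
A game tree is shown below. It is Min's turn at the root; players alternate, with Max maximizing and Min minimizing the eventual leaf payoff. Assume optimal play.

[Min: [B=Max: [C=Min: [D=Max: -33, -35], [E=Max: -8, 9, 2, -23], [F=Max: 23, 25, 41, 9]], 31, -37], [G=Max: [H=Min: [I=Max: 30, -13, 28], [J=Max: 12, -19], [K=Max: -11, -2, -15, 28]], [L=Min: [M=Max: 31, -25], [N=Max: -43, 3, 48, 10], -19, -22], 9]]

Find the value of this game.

D (Max): max(-33, -35) = -33
E (Max): max(-8, 9, 2, -23) = 9
F (Max): max(23, 25, 41, 9) = 41
C (Min): min(-33, 9, 41) = -33
B (Max): max(-33, 31, -37) = 31
I (Max): max(30, -13, 28) = 30
J (Max): max(12, -19) = 12
K (Max): max(-11, -2, -15, 28) = 28
H (Min): min(30, 12, 28) = 12
M (Max): max(31, -25) = 31
N (Max): max(-43, 3, 48, 10) = 48
L (Min): min(31, 48, -19, -22) = -22
G (Max): max(12, -22, 9) = 12
Root (Min): min(31, 12) = 12

12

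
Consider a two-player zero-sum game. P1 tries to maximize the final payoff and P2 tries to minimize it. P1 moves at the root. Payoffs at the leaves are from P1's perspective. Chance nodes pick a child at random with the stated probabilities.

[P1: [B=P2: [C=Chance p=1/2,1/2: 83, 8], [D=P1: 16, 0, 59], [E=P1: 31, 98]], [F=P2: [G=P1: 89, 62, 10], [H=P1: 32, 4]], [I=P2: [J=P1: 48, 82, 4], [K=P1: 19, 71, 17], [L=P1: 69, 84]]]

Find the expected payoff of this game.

71

C (Chance): 1/2·83 + 1/2·8 = 45.5
D (P1): max(16, 0, 59) = 59
E (P1): max(31, 98) = 98
B (P2): min(45.5, 59, 98) = 45.5
G (P1): max(89, 62, 10) = 89
H (P1): max(32, 4) = 32
F (P2): min(89, 32) = 32
J (P1): max(48, 82, 4) = 82
K (P1): max(19, 71, 17) = 71
L (P1): max(69, 84) = 84
I (P2): min(82, 71, 84) = 71
Root (P1): max(45.5, 32, 71) = 71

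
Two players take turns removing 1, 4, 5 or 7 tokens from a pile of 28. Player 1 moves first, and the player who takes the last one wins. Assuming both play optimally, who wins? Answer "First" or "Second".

W/L table (W = player to move can force a win):
i:   0  1  2  3  4  5  6  7  8  9 10 11 12 13 14 15 16 17 18 19 20 21 22 23 24 25 26 27 28
     L  W  L  W  W  W  W  W  L  W  L  W  W  W  W  W  L  W  L  W  W  W  W  W  L  W  L  W  W
Position 28 is W, so the first player wins.

First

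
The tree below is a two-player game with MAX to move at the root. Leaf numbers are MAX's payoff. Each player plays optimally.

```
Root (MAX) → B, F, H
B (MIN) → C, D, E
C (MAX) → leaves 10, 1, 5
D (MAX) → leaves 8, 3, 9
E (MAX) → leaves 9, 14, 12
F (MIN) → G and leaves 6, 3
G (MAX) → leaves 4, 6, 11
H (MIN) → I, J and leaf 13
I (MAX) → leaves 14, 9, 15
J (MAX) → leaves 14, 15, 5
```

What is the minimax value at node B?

9

C: max(10, 1, 5) = 10
D: max(8, 3, 9) = 9
E: max(9, 14, 12) = 14
B: min(10, 9, 14) = 9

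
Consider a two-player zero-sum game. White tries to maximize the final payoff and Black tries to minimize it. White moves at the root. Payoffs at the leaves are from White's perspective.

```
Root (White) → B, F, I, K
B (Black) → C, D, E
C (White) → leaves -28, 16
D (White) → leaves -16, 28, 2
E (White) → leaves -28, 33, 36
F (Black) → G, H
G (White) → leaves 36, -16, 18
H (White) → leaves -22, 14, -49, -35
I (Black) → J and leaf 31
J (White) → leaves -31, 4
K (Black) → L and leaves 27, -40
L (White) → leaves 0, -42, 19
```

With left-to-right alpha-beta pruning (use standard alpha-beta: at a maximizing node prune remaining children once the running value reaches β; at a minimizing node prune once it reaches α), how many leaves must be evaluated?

C [α=-∞,β=+∞]: v=16
D [α=-∞,β=16]: v=28 after child 2 ≥ β → β-cutoff, skip 1
E [α=-∞,β=16]: v=33 after child 2 ≥ β → β-cutoff, skip 1
B [α=-∞,β=+∞]: v=16
G [α=16,β=+∞]: v=36
H [α=16,β=36]: v=14
F [α=16,β=+∞]: v=14
J [α=16,β=+∞]: v=4
I [α=16,β=+∞]: v=4 after child 1 ≤ α → α-cutoff, skip 1
L [α=16,β=+∞]: v=19
K [α=16,β=+∞]: v=-40
Root [α=-∞,β=+∞]: v=16
Leaves evaluated: 20 of 23.

20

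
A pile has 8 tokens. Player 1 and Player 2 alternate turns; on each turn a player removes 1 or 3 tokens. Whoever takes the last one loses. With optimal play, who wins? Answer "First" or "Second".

Positions where the player to move wins (W) vs loses (L):
i:   0  1  2  3  4  5  6  7  8
     W  L  W  L  W  L  W  L  W
Position 8 is W, so the first player wins.

First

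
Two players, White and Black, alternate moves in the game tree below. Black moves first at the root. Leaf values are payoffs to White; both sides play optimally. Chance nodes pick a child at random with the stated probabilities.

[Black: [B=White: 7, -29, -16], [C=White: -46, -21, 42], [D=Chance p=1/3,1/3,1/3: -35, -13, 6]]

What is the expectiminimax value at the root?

-14

B (White): max(7, -29, -16) = 7
C (White): max(-46, -21, 42) = 42
D (Chance): 1/3·-35 + 1/3·-13 + 1/3·6 = -14
Root (Black): min(7, 42, -14) = -14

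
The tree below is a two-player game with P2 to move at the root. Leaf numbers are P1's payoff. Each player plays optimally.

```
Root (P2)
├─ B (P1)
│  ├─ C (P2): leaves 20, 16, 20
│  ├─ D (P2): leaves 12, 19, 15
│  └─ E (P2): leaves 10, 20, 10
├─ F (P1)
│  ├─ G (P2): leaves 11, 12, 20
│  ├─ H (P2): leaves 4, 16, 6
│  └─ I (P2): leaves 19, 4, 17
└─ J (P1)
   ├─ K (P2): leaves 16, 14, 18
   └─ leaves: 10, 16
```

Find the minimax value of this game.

11

C (P2): min(20, 16, 20) = 16
D (P2): min(12, 19, 15) = 12
E (P2): min(10, 20, 10) = 10
B (P1): max(16, 12, 10) = 16
G (P2): min(11, 12, 20) = 11
H (P2): min(4, 16, 6) = 4
I (P2): min(19, 4, 17) = 4
F (P1): max(11, 4, 4) = 11
K (P2): min(16, 14, 18) = 14
J (P1): max(14, 10, 16) = 16
Root (P2): min(16, 11, 16) = 11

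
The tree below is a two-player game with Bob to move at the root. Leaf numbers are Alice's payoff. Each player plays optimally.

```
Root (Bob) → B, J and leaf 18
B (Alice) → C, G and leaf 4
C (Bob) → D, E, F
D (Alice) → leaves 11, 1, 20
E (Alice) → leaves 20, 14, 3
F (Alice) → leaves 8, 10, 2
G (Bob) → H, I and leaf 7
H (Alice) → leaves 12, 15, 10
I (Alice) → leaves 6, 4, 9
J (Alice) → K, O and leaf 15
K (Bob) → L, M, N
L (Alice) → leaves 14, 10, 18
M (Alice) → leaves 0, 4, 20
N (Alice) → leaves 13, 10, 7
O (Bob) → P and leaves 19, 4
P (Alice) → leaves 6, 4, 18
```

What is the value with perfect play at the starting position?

D (Alice): max(11, 1, 20) = 20
E (Alice): max(20, 14, 3) = 20
F (Alice): max(8, 10, 2) = 10
C (Bob): min(20, 20, 10) = 10
H (Alice): max(12, 15, 10) = 15
I (Alice): max(6, 4, 9) = 9
G (Bob): min(15, 9, 7) = 7
B (Alice): max(10, 7, 4) = 10
L (Alice): max(14, 10, 18) = 18
M (Alice): max(0, 4, 20) = 20
N (Alice): max(13, 10, 7) = 13
K (Bob): min(18, 20, 13) = 13
P (Alice): max(6, 4, 18) = 18
O (Bob): min(18, 19, 4) = 4
J (Alice): max(13, 4, 15) = 15
Root (Bob): min(10, 15, 18) = 10

10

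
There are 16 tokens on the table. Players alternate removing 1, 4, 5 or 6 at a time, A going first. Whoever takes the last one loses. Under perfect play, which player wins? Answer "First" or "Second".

i:   0  1  2  3  4  5  6  7  8  9 10 11 12 13 14 15 16
     W  L  W  L  W  W  W  W  W  W  L  W  L  W  W  W  W
Position 16 is W, so the first player wins.

First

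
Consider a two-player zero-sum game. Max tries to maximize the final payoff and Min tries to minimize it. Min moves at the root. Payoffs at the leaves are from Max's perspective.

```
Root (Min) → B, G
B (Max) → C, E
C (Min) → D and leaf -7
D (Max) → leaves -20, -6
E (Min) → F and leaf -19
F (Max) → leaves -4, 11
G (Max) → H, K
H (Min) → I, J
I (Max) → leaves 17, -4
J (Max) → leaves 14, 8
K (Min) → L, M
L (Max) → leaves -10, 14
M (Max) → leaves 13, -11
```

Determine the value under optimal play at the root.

-7

D (Max): max(-20, -6) = -6
C (Min): min(-6, -7) = -7
F (Max): max(-4, 11) = 11
E (Min): min(11, -19) = -19
B (Max): max(-7, -19) = -7
I (Max): max(17, -4) = 17
J (Max): max(14, 8) = 14
H (Min): min(17, 14) = 14
L (Max): max(-10, 14) = 14
M (Max): max(13, -11) = 13
K (Min): min(14, 13) = 13
G (Max): max(14, 13) = 14
Root (Min): min(-7, 14) = -7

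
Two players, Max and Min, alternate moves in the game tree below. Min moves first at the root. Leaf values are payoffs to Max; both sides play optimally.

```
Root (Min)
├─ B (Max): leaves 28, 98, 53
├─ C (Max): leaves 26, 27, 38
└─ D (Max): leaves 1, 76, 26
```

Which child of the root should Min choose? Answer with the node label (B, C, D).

B (Max): max(28, 98, 53) = 98
C (Max): max(26, 27, 38) = 38
D (Max): max(1, 76, 26) = 76
Root (Min): min(98, 38, 76) = 38
Min picks the child with the lowest value: C (value 38).

C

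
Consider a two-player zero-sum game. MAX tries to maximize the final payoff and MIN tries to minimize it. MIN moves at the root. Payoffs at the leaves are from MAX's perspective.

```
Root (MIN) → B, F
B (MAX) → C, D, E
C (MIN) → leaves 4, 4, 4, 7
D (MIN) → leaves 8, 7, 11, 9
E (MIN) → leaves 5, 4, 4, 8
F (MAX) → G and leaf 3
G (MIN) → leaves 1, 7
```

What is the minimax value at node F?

G: min(1, 7) = 1
F: max(1, 3) = 3

3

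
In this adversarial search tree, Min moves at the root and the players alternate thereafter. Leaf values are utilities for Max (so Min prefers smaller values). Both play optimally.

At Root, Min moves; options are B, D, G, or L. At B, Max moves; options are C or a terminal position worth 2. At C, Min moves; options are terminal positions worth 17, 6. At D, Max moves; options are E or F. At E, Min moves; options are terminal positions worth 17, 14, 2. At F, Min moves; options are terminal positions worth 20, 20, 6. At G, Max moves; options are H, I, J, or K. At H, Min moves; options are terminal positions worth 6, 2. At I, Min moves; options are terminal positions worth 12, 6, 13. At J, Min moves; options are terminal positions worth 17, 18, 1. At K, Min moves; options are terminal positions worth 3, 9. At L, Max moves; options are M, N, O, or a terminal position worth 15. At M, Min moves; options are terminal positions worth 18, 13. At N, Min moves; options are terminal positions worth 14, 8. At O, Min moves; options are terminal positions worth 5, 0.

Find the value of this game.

C (Min): min(17, 6) = 6
B (Max): max(6, 2) = 6
E (Min): min(17, 14, 2) = 2
F (Min): min(20, 20, 6) = 6
D (Max): max(2, 6) = 6
H (Min): min(6, 2) = 2
I (Min): min(12, 6, 13) = 6
J (Min): min(17, 18, 1) = 1
K (Min): min(3, 9) = 3
G (Max): max(2, 6, 1, 3) = 6
M (Min): min(18, 13) = 13
N (Min): min(14, 8) = 8
O (Min): min(5, 0) = 0
L (Max): max(13, 8, 0, 15) = 15
Root (Min): min(6, 6, 6, 15) = 6

6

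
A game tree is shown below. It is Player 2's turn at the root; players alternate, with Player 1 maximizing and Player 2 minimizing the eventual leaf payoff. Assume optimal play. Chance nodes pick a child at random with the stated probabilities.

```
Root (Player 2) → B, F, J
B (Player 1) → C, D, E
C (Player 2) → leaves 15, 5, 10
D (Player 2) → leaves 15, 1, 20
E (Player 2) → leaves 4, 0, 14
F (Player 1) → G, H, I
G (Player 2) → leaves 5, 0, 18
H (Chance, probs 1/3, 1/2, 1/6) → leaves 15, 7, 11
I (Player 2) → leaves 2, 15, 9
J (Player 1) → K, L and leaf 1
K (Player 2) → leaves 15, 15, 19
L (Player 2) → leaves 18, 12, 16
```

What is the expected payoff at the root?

C (Player 2): min(15, 5, 10) = 5
D (Player 2): min(15, 1, 20) = 1
E (Player 2): min(4, 0, 14) = 0
B (Player 1): max(5, 1, 0) = 5
G (Player 2): min(5, 0, 18) = 0
H (Chance): 1/3·15 + 1/2·7 + 1/6·11 = 10.33
I (Player 2): min(2, 15, 9) = 2
F (Player 1): max(0, 10.33, 2) = 10.33
K (Player 2): min(15, 15, 19) = 15
L (Player 2): min(18, 12, 16) = 12
J (Player 1): max(15, 12, 1) = 15
Root (Player 2): min(5, 10.33, 15) = 5

5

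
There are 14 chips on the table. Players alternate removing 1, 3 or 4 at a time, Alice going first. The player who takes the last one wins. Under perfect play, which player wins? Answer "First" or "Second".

i:   0  1  2  3  4  5  6  7  8  9 10 11 12 13 14
     L  W  L  W  W  W  W  L  W  L  W  W  W  W  L
Position 14 is L, so the second player wins.

Second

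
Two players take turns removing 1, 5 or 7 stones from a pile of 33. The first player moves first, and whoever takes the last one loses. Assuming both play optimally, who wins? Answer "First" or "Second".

i:   0  1  2  3  4  5  6  7  8  9 10 11 12 13 14 15 16 17 18 19 20 21 22 23 24 25 26 27 28 29 30 31 32 33
     W  L  W  L  W  L  W  L  W  L  W  L  W  L  W  L  W  L  W  L  W  L  W  L  W  L  W  L  W  L  W  L  W  L
Position 33 is L, so the second player wins.

Second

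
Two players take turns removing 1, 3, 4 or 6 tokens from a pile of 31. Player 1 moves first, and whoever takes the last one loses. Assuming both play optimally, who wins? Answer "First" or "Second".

i:   0  1  2  3  4  5  6  7  8  9 10 11 12 13 14 15 16 17 18 19 20 21 22 23 24 25 26 27 28 29 30 31
     W  L  W  L  W  W  W  W  L  W  L  W  W  W  W  L  W  L  W  W  W  W  L  W  L  W  W  W  W  L  W  L
Position 31 is L, so the second player wins.

Second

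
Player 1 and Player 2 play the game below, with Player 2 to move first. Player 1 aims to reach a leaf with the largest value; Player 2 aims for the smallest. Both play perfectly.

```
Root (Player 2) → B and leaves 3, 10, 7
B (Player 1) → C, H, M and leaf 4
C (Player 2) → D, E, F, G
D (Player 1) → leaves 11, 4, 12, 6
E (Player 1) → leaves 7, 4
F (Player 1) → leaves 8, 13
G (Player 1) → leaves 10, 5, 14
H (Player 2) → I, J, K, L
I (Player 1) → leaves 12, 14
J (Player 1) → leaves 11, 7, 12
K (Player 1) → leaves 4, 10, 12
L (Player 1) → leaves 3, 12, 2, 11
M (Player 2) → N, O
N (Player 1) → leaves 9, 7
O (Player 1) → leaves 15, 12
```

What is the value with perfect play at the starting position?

3

D (Player 1): max(11, 4, 12, 6) = 12
E (Player 1): max(7, 4) = 7
F (Player 1): max(8, 13) = 13
G (Player 1): max(10, 5, 14) = 14
C (Player 2): min(12, 7, 13, 14) = 7
I (Player 1): max(12, 14) = 14
J (Player 1): max(11, 7, 12) = 12
K (Player 1): max(4, 10, 12) = 12
L (Player 1): max(3, 12, 2, 11) = 12
H (Player 2): min(14, 12, 12, 12) = 12
N (Player 1): max(9, 7) = 9
O (Player 1): max(15, 12) = 15
M (Player 2): min(9, 15) = 9
B (Player 1): max(7, 12, 9, 4) = 12
Root (Player 2): min(12, 3, 10, 7) = 3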